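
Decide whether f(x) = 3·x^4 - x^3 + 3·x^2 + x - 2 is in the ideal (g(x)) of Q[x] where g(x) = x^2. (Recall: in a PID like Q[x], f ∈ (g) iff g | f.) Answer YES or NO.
NO

In Q[x] the ideal (g) consists of all multiples of g, so f ∈ (g) iff g | f, i.e. iff the remainder of f on division by g is 0. Divide f by g (g is monic, so eliminate the leading term of the running remainder at each step):
  leading term 3·x^4: subtract (3·x^2)·g(x) = 3·x^4, leaving -x^3 + 3·x^2 + x - 2
  leading term -x^3: subtract (-x)·g(x) = -x^3, leaving 3·x^2 + x - 2
  leading term 3·x^2: subtract (3)·g(x) = 3·x^2, leaving x - 2
The remainder r(x) = x - 2 ≠ 0 (and deg r < deg g), so g ∤ f, i.e. f ∉ (g).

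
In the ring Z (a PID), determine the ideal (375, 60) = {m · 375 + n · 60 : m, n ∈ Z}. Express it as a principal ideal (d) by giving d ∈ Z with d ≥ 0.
In the PID Z, (a, b) is generated by gcd(a, b). Compute gcd(375, 60) with the extended Euclidean algorithm, tracking rows (r, s, t) with s·375 + t·60 = r:
  row A: (375, 1, 0)   [1·375 + 0·60 = 375]
  row B: (60, 0, 1)   [0·375 + 1·60 = 60]
  375 = 6·60 + 15   → row C = row A − 6·row B = (15, 1, −6)   [check: 1·375 − 6·60 = 15]
  60 = 4·15 + 0   → remainder 0, stop. gcd = 15 (last nonzero row C).
So gcd(375, 60) = 15, with Bézout identity 1·375 − 6·60 = 15. Containment (⊇): the Bézout identity exhibits 15 as an element of (375, 60), giving (15) ⊆ (375, 60). Containment (⊆): since 15 | 375 and 15 | 60 (375 = 15·25, 60 = 15·4), every Z-linear combination of 375 and 60 is divisible by 15, so (375, 60) ⊆ (15). Therefore (375, 60) = (15), d = 15.

Final answer: (375, 60) = (15); d = 15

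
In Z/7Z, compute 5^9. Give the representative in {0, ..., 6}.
6

Use repeated squaring. Binary(9) = 1001. Walk through the bits of the exponent 9 left-to-right: at each bit after the leading one, square the running value, then multiply by 5 if the bit is 1 (always reducing mod 7):
  bit 1 = 1 (leading): start with 5.
  bit 2 = 0: square 5^2 = 25 ≡ 4 (mod 7).
  bit 3 = 0: square 4^2 = 16 ≡ 2 (mod 7).
  bit 4 = 1: square 2^2 = 4; bit is 1, so multiply 4·5 = 20 ≡ 6 (mod 7).
Final value: 5^9 ≡ 6 (mod 7).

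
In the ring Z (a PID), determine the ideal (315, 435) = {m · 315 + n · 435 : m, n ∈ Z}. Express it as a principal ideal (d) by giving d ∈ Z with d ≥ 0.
(315, 435) = (15); d = 15

In the PID Z, (a, b) is generated by gcd(a, b). Compute gcd(435, 315) with the extended Euclidean algorithm, tracking rows (r, s, t) with s·435 + t·315 = r:
  row A: (435, 1, 0)   [1·435 + 0·315 = 435]
  row B: (315, 0, 1)   [0·435 + 1·315 = 315]
  435 = 1·315 + 120   → row C = row A − 1·row B = (120, 1, −1)   [check: 1·435 − 1·315 = 120]
  315 = 2·120 + 75   → row D = row B − 2·row C = (75, −2, 3)   [check: −2·435 + 3·315 = 75]
  120 = 1·75 + 45   → row E = row C − 1·row D = (45, 3, −4)   [check: 3·435 − 4·315 = 45]
  75 = 1·45 + 30   → row F = row D − 1·row E = (30, −5, 7)   [check: −5·435 + 7·315 = 30]
  45 = 1·30 + 15   → row G = row E − 1·row F = (15, 8, −11)   [check: 8·435 − 11·315 = 15]
  30 = 2·15 + 0   → remainder 0, stop. gcd = 15 (last nonzero row G).
So gcd(315, 435) = 15, with Bézout identity 8·435 − 11·315 = 15. Containment (⊇): the Bézout identity exhibits 15 as an element of (315, 435), giving (15) ⊆ (315, 435). Containment (⊆): since 15 | 315 and 15 | 435 (315 = 15·21, 435 = 15·29), every Z-linear combination of 315 and 435 is divisible by 15, so (315, 435) ⊆ (15). Therefore (315, 435) = (15), d = 15.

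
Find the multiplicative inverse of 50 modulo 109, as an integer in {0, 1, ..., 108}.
50^(−1) ≡ 24 (mod 109)

Apply the extended Euclidean algorithm to (109, 50), tracking rows (r, s, t) with s·109 + t·50 = r. Each division r_prev = q·r_cur + r_new produces the new row as (previous row) − q·(current row):
  row A: (109, 1, 0)   [1·109 + 0·50 = 109]
  row B: (50, 0, 1)   [0·109 + 1·50 = 50]
  109 = 2·50 + 9   → row C = row A − 2·row B = (9, 1, −2)   [check: 1·109 − 2·50 = 9]
  50 = 5·9 + 5   → row D = row B − 5·row C = (5, −5, 11)   [check: −5·109 + 11·50 = 5]
  9 = 1·5 + 4   → row E = row C − 1·row D = (4, 6, −13)   [check: 6·109 − 13·50 = 4]
  5 = 1·4 + 1   → row F = row D − 1·row E = (1, −11, 24)   [check: −11·109 + 24·50 = 1]
  4 = 4·1 + 0   → remainder 0, stop. gcd = 1 (last nonzero row F).
The gcd is 1, so 50 is invertible mod 109. The last nonzero row gives −11·109 + 24·50 = 1, so t = 24. So 50^(−1) ≡ 24 (mod 109). Verify: 50 · 24 = 1200 ≡ 1 (mod 109). ✓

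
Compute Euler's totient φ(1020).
φ(1020) = 256

φ is multiplicative, with φ(p^e) = p^e − p^(e−1). Factorise 1020 = 2^2 · 3 · 5 · 17. Then
  φ(1020) = (2^2 − 2^1) · (3 − 1) · (5 − 1) · (17 − 1) = 2 · 2 · 4 · 16 = 256.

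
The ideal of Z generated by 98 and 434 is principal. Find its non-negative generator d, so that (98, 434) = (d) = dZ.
(98, 434) = (14); d = 14

In the PID Z, (a, b) is generated by gcd(a, b). Compute gcd(434, 98) with the extended Euclidean algorithm, tracking rows (r, s, t) with s·434 + t·98 = r:
  row A: (434, 1, 0)   [1·434 + 0·98 = 434]
  row B: (98, 0, 1)   [0·434 + 1·98 = 98]
  434 = 4·98 + 42   → row C = row A − 4·row B = (42, 1, −4)   [check: 1·434 − 4·98 = 42]
  98 = 2·42 + 14   → row D = row B − 2·row C = (14, −2, 9)   [check: −2·434 + 9·98 = 14]
  42 = 3·14 + 0   → remainder 0, stop. gcd = 14 (last nonzero row D).
So gcd(98, 434) = 14, with Bézout identity −2·434 + 9·98 = 14. Containment (⊇): the Bézout identity exhibits 14 as an element of (98, 434), giving (14) ⊆ (98, 434). Containment (⊆): since 14 | 98 and 14 | 434 (98 = 14·7, 434 = 14·31), every Z-linear combination of 98 and 434 is divisible by 14, so (98, 434) ⊆ (14). Therefore (98, 434) = (14), d = 14.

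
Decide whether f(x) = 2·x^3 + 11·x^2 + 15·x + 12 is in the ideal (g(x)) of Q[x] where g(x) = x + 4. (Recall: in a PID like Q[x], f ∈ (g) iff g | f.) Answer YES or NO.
YES

In Q[x] the ideal (g) consists of all multiples of g, so f ∈ (g) iff g | f, i.e. iff the remainder of f on division by g is 0. Divide f by g (g is monic, so eliminate the leading term of the running remainder at each step):
  leading term 2·x^3: subtract (2·x^2)·g(x) = 2·x^3 + 8·x^2, leaving 3·x^2 + 15·x + 12
  leading term 3·x^2: subtract (3·x)·g(x) = 3·x^2 + 12·x, leaving 3·x + 12
  leading term 3·x: subtract (3)·g(x) = 3·x + 12, leaving 0
The remainder is 0, so f(x) = g(x) · h(x) with h(x) = 2·x^2 + 3·x + 3. Hence g | f, i.e. f ∈ (g).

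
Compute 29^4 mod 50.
31

Use repeated squaring. Binary(4) = 100. Walk through the bits of the exponent 4 left-to-right: at each bit after the leading one, square the running value, then multiply by 29 if the bit is 1 (always reducing mod 50):
  bit 1 = 1 (leading): start with 29.
  bit 2 = 0: square 29^2 = 841 ≡ 41 (mod 50).
  bit 3 = 0: square 41^2 = 1681 ≡ 31 (mod 50).
Final value: 29^4 ≡ 31 (mod 50).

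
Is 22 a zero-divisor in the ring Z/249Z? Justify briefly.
gcd(22, 249) = 1, so 22 is a unit in Z/249Z (it has a multiplicative inverse). A unit cannot be a zero-divisor: if 22·b ≡ 0 then multiplying both sides by 22^(−1) gives b ≡ 0. So 22 is not a zero-divisor.

Final answer: NO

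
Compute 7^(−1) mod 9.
Apply the extended Euclidean algorithm to (9, 7), tracking rows (r, s, t) with s·9 + t·7 = r. Each division r_prev = q·r_cur + r_new produces the new row as (previous row) − q·(current row):
  row A: (9, 1, 0)   [1·9 + 0·7 = 9]
  row B: (7, 0, 1)   [0·9 + 1·7 = 7]
  9 = 1·7 + 2   → row C = row A − 1·row B = (2, 1, −1)   [check: 1·9 − 1·7 = 2]
  7 = 3·2 + 1   → row D = row B − 3·row C = (1, −3, 4)   [check: −3·9 + 4·7 = 1]
  2 = 2·1 + 0   → remainder 0, stop. gcd = 1 (last nonzero row D).
The gcd is 1, so 7 is invertible mod 9. The last nonzero row gives −3·9 + 4·7 = 1, so t = 4. So 7^(−1) ≡ 4 (mod 9). Verify: 7 · 4 = 28 ≡ 1 (mod 9). ✓

Final answer: 7^(−1) ≡ 4 (mod 9)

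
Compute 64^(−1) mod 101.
64^(−1) ≡ 30 (mod 101)

Apply the extended Euclidean algorithm to (101, 64), tracking rows (r, s, t) with s·101 + t·64 = r. Each division r_prev = q·r_cur + r_new produces the new row as (previous row) − q·(current row):
  row A: (101, 1, 0)   [1·101 + 0·64 = 101]
  row B: (64, 0, 1)   [0·101 + 1·64 = 64]
  101 = 1·64 + 37   → row C = row A − 1·row B = (37, 1, −1)   [check: 1·101 − 1·64 = 37]
  64 = 1·37 + 27   → row D = row B − 1·row C = (27, −1, 2)   [check: −1·101 + 2·64 = 27]
  37 = 1·27 + 10   → row E = row C − 1·row D = (10, 2, −3)   [check: 2·101 − 3·64 = 10]
  27 = 2·10 + 7   → row F = row D − 2·row E = (7, −5, 8)   [check: −5·101 + 8·64 = 7]
  10 = 1·7 + 3   → row G = row E − 1·row F = (3, 7, −11)   [check: 7·101 − 11·64 = 3]
  7 = 2·3 + 1   → row H = row F − 2·row G = (1, −19, 30)   [check: −19·101 + 30·64 = 1]
  3 = 3·1 + 0   → remainder 0, stop. gcd = 1 (last nonzero row H).
The gcd is 1, so 64 is invertible mod 101. The last nonzero row gives −19·101 + 30·64 = 1, so t = 30. So 64^(−1) ≡ 30 (mod 101). Verify: 64 · 30 = 1920 ≡ 1 (mod 101). ✓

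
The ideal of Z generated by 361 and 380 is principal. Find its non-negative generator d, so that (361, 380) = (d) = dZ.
In the PID Z, (a, b) is generated by gcd(a, b). Compute gcd(380, 361) with the extended Euclidean algorithm, tracking rows (r, s, t) with s·380 + t·361 = r:
  row A: (380, 1, 0)   [1·380 + 0·361 = 380]
  row B: (361, 0, 1)   [0·380 + 1·361 = 361]
  380 = 1·361 + 19   → row C = row A − 1·row B = (19, 1, −1)   [check: 1·380 − 1·361 = 19]
  361 = 19·19 + 0   → remainder 0, stop. gcd = 19 (last nonzero row C).
So gcd(361, 380) = 19, with Bézout identity 1·380 − 1·361 = 19. Containment (⊇): the Bézout identity exhibits 19 as an element of (361, 380), giving (19) ⊆ (361, 380). Containment (⊆): since 19 | 361 and 19 | 380 (361 = 19·19, 380 = 19·20), every Z-linear combination of 361 and 380 is divisible by 19, so (361, 380) ⊆ (19). Therefore (361, 380) = (19), d = 19.

Final answer: (361, 380) = (19); d = 19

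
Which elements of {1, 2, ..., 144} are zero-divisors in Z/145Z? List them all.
An element a ∈ Z/145Z (with a ≠ 0) is a zero-divisor iff gcd(a, 145) > 1 (because a is a unit precisely when gcd(a, n) = 1, and in Z/nZ every nonzero, non-unit element is a zero-divisor). Scan a = 1, ..., 144 and keep those with gcd(a, 145) > 1:
  gcd(5, 145) = 5, gcd(10, 145) = 5, gcd(15, 145) = 5, gcd(20, 145) = 5, gcd(25, 145) = 5, gcd(29, 145) = 29, gcd(30, 145) = 5, gcd(35, 145) = 5, gcd(40, 145) = 5, gcd(45, 145) = 5, gcd(50, 145) = 5, gcd(55, 145) = 5, gcd(58, 145) = 29, gcd(60, 145) = 5, gcd(65, 145) = 5, gcd(70, 145) = 5, gcd(75, 145) = 5, gcd(80, 145) = 5, gcd(85, 145) = 5, gcd(87, 145) = 29, gcd(90, 145) = 5, gcd(95, 145) = 5, gcd(100, 145) = 5, gcd(105, 145) = 5, gcd(110, 145) = 5, gcd(115, 145) = 5, gcd(116, 145) = 29, gcd(120, 145) = 5, gcd(125, 145) = 5, gcd(130, 145) = 5, gcd(135, 145) = 5, gcd(140, 145) = 5.
All other a ∈ {1, ..., 144} have gcd(a, 145) = 1 and are units. So the nonzero zero-divisors are exactly the 32 values of a appearing in this scan.

Final answer: nonzero zero-divisors of Z/145Z = {5, 10, 15, 20, 25, 29, 30, 35, 40, 45, 50, 55, 58, 60, 65, 70, 75, 80, 85, 87, 90, 95, 100, 105, 110, 115, 116, 120, 125, 130, 135, 140}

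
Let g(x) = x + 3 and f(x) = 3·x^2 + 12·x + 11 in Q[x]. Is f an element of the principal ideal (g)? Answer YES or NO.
In Q[x] the ideal (g) consists of all multiples of g, so f ∈ (g) iff g | f, i.e. iff the remainder of f on division by g is 0. Divide f by g (g is monic, so eliminate the leading term of the running remainder at each step):
  leading term 3·x^2: subtract (3·x)·g(x) = 3·x^2 + 9·x, leaving 3·x + 11
  leading term 3·x: subtract (3)·g(x) = 3·x + 9, leaving 2
The remainder r(x) = 2 ≠ 0 (and deg r < deg g), so g ∤ f, i.e. f ∉ (g).

Final answer: NO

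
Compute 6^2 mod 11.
3

Use repeated squaring. Binary(2) = 10. Walk through the bits of the exponent 2 left-to-right: at each bit after the leading one, square the running value, then multiply by 6 if the bit is 1 (always reducing mod 11):
  bit 1 = 1 (leading): start with 6.
  bit 2 = 0: square 6^2 = 36 ≡ 3 (mod 11).
Final value: 6^2 ≡ 3 (mod 11).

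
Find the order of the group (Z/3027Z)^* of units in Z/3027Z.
(Z/3027Z)^* consists of the classes a with gcd(a, 3027) = 1, so its order is φ(3027). φ is multiplicative, with φ(p^e) = p^e − p^(e−1). Factorise 3027 = 3 · 1009. Then
  φ(3027) = (3 − 1) · (1009 − 1) = 2 · 1008 = 2016.
Thus |(Z/3027Z)^*| = 2016.

Final answer: |(Z/3027Z)^*| = 2016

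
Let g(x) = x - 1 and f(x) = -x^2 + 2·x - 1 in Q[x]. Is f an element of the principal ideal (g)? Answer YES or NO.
In Q[x] the ideal (g) consists of all multiples of g, so f ∈ (g) iff g | f, i.e. iff the remainder of f on division by g is 0. Divide f by g (g is monic, so eliminate the leading term of the running remainder at each step):
  leading term -x^2: subtract (-x)·g(x) = -x^2 + x, leaving x - 1
  leading term x: subtract (1)·g(x) = x - 1, leaving 0
The remainder is 0, so f(x) = g(x) · h(x) with h(x) = 1 - x. Hence g | f, i.e. f ∈ (g).

Final answer: YES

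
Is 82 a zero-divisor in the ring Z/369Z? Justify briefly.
gcd(82, 369) = 41 > 1, so 82 is not a unit in Z/369Z. In Z/nZ every nonzero non-unit is a zero-divisor: explicitly, take b = 369/gcd = 9 ≠ 0 (mod 369); then 82·9 = 738 = 2·369, i.e. 82·9 ≡ 0 (mod 369). So 82 is a zero-divisor.

Final answer: YES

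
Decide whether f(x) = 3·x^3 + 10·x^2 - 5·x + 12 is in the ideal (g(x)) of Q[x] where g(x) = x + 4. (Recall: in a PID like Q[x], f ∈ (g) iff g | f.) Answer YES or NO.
In Q[x] the ideal (g) consists of all multiples of g, so f ∈ (g) iff g | f, i.e. iff the remainder of f on division by g is 0. Divide f by g (g is monic, so eliminate the leading term of the running remainder at each step):
  leading term 3·x^3: subtract (3·x^2)·g(x) = 3·x^3 + 12·x^2, leaving -2·x^2 - 5·x + 12
  leading term -2·x^2: subtract (-2·x)·g(x) = -2·x^2 - 8·x, leaving 3·x + 12
  leading term 3·x: subtract (3)·g(x) = 3·x + 12, leaving 0
The remainder is 0, so f(x) = g(x) · h(x) with h(x) = 3·x^2 - 2·x + 3. Hence g | f, i.e. f ∈ (g).

Final answer: YES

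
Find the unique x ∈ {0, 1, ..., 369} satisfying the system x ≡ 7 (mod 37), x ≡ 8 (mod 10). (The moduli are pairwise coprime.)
The moduli 37, 10 are pairwise coprime, so by the CRT there is a unique solution mod 37·10 = 370.
Solve by successive substitution. Start with x ≡ 7 (mod 37).
  Combine with x ≡ 8 (mod 10): write x = 7 + 37·t and require 7 + 37·t ≡ 8 (mod 10), i.e. 37·t ≡ 8 − 7 ≡ 1 (mod 10). Since 37^(−1) ≡ 3 (mod 10) (37 ≡ 7 (mod 10)), t ≡ 3·1 ≡ 3 (mod 10). So x ≡ 7 + 37·3 = 118 (mod 370).
Unique solution in [0, 370): x = 118.

Final answer: x ≡ 118 (mod 370); the representative in [0, 370) is 118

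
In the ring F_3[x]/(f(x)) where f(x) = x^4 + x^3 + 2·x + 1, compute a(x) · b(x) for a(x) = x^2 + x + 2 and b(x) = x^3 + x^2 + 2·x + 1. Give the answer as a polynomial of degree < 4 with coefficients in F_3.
Multiply as integer polynomials: a · b = x^5 + 2·x^4 + 5·x^3 + 5·x^2 + 5·x + 2. Reducing coefficients mod 3: a · b ≡ x^5 + 2·x^4 + 2·x^3 + 2·x^2 + 2·x + 2. Now divide by f(x) = x^4 + x^3 + 2·x + 1 in F_3[x], eliminating the leading term at each step:
  leading term x^5: subtract (x)·f(x) = x^5 + x^4 + 2·x^2 + x, leaving x^4 + 2·x^3 + x + 2 (coefficients mod 3)
  leading term x^4: subtract (1)·f(x) = x^4 + x^3 + 2·x + 1, leaving x^3 + 2·x + 1 (coefficients mod 3)
The degree is now < 4, so this is the remainder. Hence a · b ≡ x^3 + 2·x + 1 in F_3[x]/(f).

Final answer: a · b ≡ x^3 + 2·x + 1 (mod f(x))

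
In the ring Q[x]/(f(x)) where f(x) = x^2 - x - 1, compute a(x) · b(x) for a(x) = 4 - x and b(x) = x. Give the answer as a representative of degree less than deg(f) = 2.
First multiply in Q[x] without reducing: a · b = -x^2 + 4·x. Now divide by f(x) = x^2 - x - 1, eliminating the leading term at each step:
  leading term -x^2: subtract (-1)·f(x) = -x^2 + x + 1, leaving 3·x - 1
The degree is now < 2, so this is the remainder. Hence a · b ≡ 3·x - 1 in Q[x]/(f).

Final answer: a · b ≡ 3·x - 1 (mod f(x))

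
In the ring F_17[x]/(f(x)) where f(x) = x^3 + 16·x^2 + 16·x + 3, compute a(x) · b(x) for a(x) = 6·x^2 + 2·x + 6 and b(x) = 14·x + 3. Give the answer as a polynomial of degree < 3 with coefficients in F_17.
a · b ≡ 11·x^2 + 4·x + 4 (mod f(x))

Multiply as integer polynomials: a · b = 84·x^3 + 46·x^2 + 90·x + 18. Reducing coefficients mod 17: a · b ≡ 16·x^3 + 12·x^2 + 5·x + 1. Now divide by f(x) = x^3 + 16·x^2 + 16·x + 3 in F_17[x], eliminating the leading term at each step:
  leading term 16·x^3: subtract (16)·f(x) = 16·x^3 + x^2 + x + 14, leaving 11·x^2 + 4·x + 4 (coefficients mod 17)
The degree is now < 3, so this is the remainder. Hence a · b ≡ 11·x^2 + 4·x + 4 in F_17[x]/(f).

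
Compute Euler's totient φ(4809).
φ(4809) = 2736

φ is multiplicative, with φ(p^e) = p^e − p^(e−1). Factorise 4809 = 3 · 7 · 229. Then
  φ(4809) = (3 − 1) · (7 − 1) · (229 − 1) = 2 · 6 · 228 = 2736.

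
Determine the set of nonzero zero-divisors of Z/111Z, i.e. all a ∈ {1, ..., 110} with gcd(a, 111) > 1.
nonzero zero-divisors of Z/111Z = {3, 6, 9, 12, 15, 18, 21, 24, 27, 30, 33, 36, 37, 39, 42, 45, 48, 51, 54, 57, 60, 63, 66, 69, 72, 74, 75, 78, 81, 84, 87, 90, 93, 96, 99, 102, 105, 108}

An element a ∈ Z/111Z (with a ≠ 0) is a zero-divisor iff gcd(a, 111) > 1 (because a is a unit precisely when gcd(a, n) = 1, and in Z/nZ every nonzero, non-unit element is a zero-divisor). Scan a = 1, ..., 110 and keep those with gcd(a, 111) > 1:
  gcd(3, 111) = 3, gcd(6, 111) = 3, gcd(9, 111) = 3, gcd(12, 111) = 3, gcd(15, 111) = 3, gcd(18, 111) = 3, gcd(21, 111) = 3, gcd(24, 111) = 3, gcd(27, 111) = 3, gcd(30, 111) = 3, gcd(33, 111) = 3, gcd(36, 111) = 3, gcd(37, 111) = 37, gcd(39, 111) = 3, gcd(42, 111) = 3, gcd(45, 111) = 3, gcd(48, 111) = 3, gcd(51, 111) = 3, gcd(54, 111) = 3, gcd(57, 111) = 3, gcd(60, 111) = 3, gcd(63, 111) = 3, gcd(66, 111) = 3, gcd(69, 111) = 3, gcd(72, 111) = 3, gcd(74, 111) = 37, gcd(75, 111) = 3, gcd(78, 111) = 3, gcd(81, 111) = 3, gcd(84, 111) = 3, gcd(87, 111) = 3, gcd(90, 111) = 3, gcd(93, 111) = 3, gcd(96, 111) = 3, gcd(99, 111) = 3, gcd(102, 111) = 3, gcd(105, 111) = 3, gcd(108, 111) = 3.
All other a ∈ {1, ..., 110} have gcd(a, 111) = 1 and are units. So the nonzero zero-divisors are exactly the 38 values of a appearing in this scan.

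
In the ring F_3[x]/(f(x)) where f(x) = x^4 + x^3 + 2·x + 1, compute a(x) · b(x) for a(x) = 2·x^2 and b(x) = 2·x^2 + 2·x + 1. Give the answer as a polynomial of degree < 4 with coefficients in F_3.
Multiply as integer polynomials: a · b = 4·x^4 + 4·x^3 + 2·x^2. Reducing coefficients mod 3: a · b ≡ x^4 + x^3 + 2·x^2. Now divide by f(x) = x^4 + x^3 + 2·x + 1 in F_3[x], eliminating the leading term at each step:
  leading term x^4: subtract (1)·f(x) = x^4 + x^3 + 2·x + 1, leaving 2·x^2 + x + 2 (coefficients mod 3)
The degree is now < 4, so this is the remainder. Hence a · b ≡ 2·x^2 + x + 2 in F_3[x]/(f).

Final answer: a · b ≡ 2·x^2 + x + 2 (mod f(x))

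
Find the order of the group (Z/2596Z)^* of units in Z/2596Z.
|(Z/2596Z)^*| = 1160

(Z/2596Z)^* consists of the classes a with gcd(a, 2596) = 1, so its order is φ(2596). φ is multiplicative, with φ(p^e) = p^e − p^(e−1). Factorise 2596 = 2^2 · 11 · 59. Then
  φ(2596) = (2^2 − 2^1) · (11 − 1) · (59 − 1) = 2 · 10 · 58 = 1160.
Thus |(Z/2596Z)^*| = 1160.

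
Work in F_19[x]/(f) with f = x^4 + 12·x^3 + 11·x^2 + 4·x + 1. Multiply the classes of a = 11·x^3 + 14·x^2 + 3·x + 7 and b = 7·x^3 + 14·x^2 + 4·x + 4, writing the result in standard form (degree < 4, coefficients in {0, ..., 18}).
Multiply as integer polynomials: a · b = 77·x^6 + 252·x^5 + 261·x^4 + 191·x^3 + 166·x^2 + 40·x + 28. Reducing coefficients mod 19: a · b ≡ x^6 + 5·x^5 + 14·x^4 + x^3 + 14·x^2 + 2·x + 9. Now divide by f(x) = x^4 + 12·x^3 + 11·x^2 + 4·x + 1 in F_19[x], eliminating the leading term at each step:
  leading term x^6: subtract (x^2)·f(x) = x^6 + 12·x^5 + 11·x^4 + 4·x^3 + x^2, leaving 12·x^5 + 3·x^4 + 16·x^3 + 13·x^2 + 2·x + 9 (coefficients mod 19)
  leading term 12·x^5: subtract (12·x)·f(x) = 12·x^5 + 11·x^4 + 18·x^3 + 10·x^2 + 12·x, leaving 11·x^4 + 17·x^3 + 3·x^2 + 9·x + 9 (coefficients mod 19)
  leading term 11·x^4: subtract (11)·f(x) = 11·x^4 + 18·x^3 + 7·x^2 + 6·x + 11, leaving 18·x^3 + 15·x^2 + 3·x + 17 (coefficients mod 19)
The degree is now < 4, so this is the remainder. Hence a · b ≡ 18·x^3 + 15·x^2 + 3·x + 17 in F_19[x]/(f).

Final answer: a · b ≡ 18·x^3 + 15·x^2 + 3·x + 17 (mod f(x))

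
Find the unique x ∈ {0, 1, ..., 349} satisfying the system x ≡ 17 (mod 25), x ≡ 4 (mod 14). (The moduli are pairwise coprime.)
x ≡ 242 (mod 350); the representative in [0, 350) is 242

The moduli 25, 14 are pairwise coprime, so by the CRT there is a unique solution mod 25·14 = 350.
Solve by successive substitution. Start with x ≡ 17 (mod 25).
  Combine with x ≡ 4 (mod 14): write x = 17 + 25·t and require 17 + 25·t ≡ 4 (mod 14), i.e. 25·t ≡ 4 − 17 ≡ 1 (mod 14). Since 25^(−1) ≡ 9 (mod 14) (25 ≡ 11 (mod 14)), t ≡ 9·1 ≡ 9 (mod 14). So x ≡ 17 + 25·9 = 242 (mod 350).
Unique solution in [0, 350): x = 242.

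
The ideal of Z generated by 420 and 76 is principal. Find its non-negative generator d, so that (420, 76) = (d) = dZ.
(420, 76) = (4); d = 4

In the PID Z, (a, b) is generated by gcd(a, b). Compute gcd(420, 76) with the extended Euclidean algorithm, tracking rows (r, s, t) with s·420 + t·76 = r:
  row A: (420, 1, 0)   [1·420 + 0·76 = 420]
  row B: (76, 0, 1)   [0·420 + 1·76 = 76]
  420 = 5·76 + 40   → row C = row A − 5·row B = (40, 1, −5)   [check: 1·420 − 5·76 = 40]
  76 = 1·40 + 36   → row D = row B − 1·row C = (36, −1, 6)   [check: −1·420 + 6·76 = 36]
  40 = 1·36 + 4   → row E = row C − 1·row D = (4, 2, −11)   [check: 2·420 − 11·76 = 4]
  36 = 9·4 + 0   → remainder 0, stop. gcd = 4 (last nonzero row E).
So gcd(420, 76) = 4, with Bézout identity 2·420 − 11·76 = 4. Containment (⊇): the Bézout identity exhibits 4 as an element of (420, 76), giving (4) ⊆ (420, 76). Containment (⊆): since 4 | 420 and 4 | 76 (420 = 4·105, 76 = 4·19), every Z-linear combination of 420 and 76 is divisible by 4, so (420, 76) ⊆ (4). Therefore (420, 76) = (4), d = 4.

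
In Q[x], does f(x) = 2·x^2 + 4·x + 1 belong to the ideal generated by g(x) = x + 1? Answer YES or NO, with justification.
NO

In Q[x] the ideal (g) consists of all multiples of g, so f ∈ (g) iff g | f, i.e. iff the remainder of f on division by g is 0. Divide f by g (g is monic, so eliminate the leading term of the running remainder at each step):
  leading term 2·x^2: subtract (2·x)·g(x) = 2·x^2 + 2·x, leaving 2·x + 1
  leading term 2·x: subtract (2)·g(x) = 2·x + 2, leaving -1
The remainder r(x) = -1 ≠ 0 (and deg r < deg g), so g ∤ f, i.e. f ∉ (g).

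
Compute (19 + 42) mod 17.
10

Reduce the summands first: 19 ≡ 2, 42 ≡ 8 (mod 17), so 19 + 42 ≡ 2 + 8 (mod 17). 2 + 8 = 10; 10 = 0·17 + 10, so (19 + 42) mod 17 = 10.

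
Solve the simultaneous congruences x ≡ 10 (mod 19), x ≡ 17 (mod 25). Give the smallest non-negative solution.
The moduli 19, 25 are pairwise coprime, so by the CRT there is a unique solution mod 19·25 = 475.
Solve by successive substitution. Start with x ≡ 10 (mod 19).
  Combine with x ≡ 17 (mod 25): write x = 10 + 19·t and require 10 + 19·t ≡ 17 (mod 25), i.e. 19·t ≡ 17 − 10 ≡ 7 (mod 25). Since 19^(−1) ≡ 4 (mod 25), t ≡ 4·7 ≡ 3 (mod 25). So x ≡ 10 + 19·3 = 67 (mod 475).
Unique solution in [0, 475): x = 67.

Final answer: x ≡ 67 (mod 475); the representative in [0, 475) is 67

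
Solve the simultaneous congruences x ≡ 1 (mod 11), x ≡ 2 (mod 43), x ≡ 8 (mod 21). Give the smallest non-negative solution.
x ≡ 4775 (mod 9933); the representative in [0, 9933) is 4775

The moduli 11, 43, 21 are pairwise coprime, so by the CRT there is a unique solution mod 11·43·21 = 9933.
Solve by successive substitution. Start with x ≡ 1 (mod 11).
  Combine with x ≡ 2 (mod 43): write x = 1 + 11·t and require 1 + 11·t ≡ 2 (mod 43), i.e. 11·t ≡ 2 − 1 ≡ 1 (mod 43). Since 11^(−1) ≡ 4 (mod 43), t ≡ 4·1 ≡ 4 (mod 43). So x ≡ 1 + 11·4 = 45 (mod 473).
  Combine with x ≡ 8 (mod 21): write x = 45 + 473·t and require 45 + 473·t ≡ 8 (mod 21), i.e. 473·t ≡ 8 − 45 ≡ 5 (mod 21). Since 473^(−1) ≡ 2 (mod 21) (473 ≡ 11 (mod 21)), t ≡ 2·5 ≡ 10 (mod 21). So x ≡ 45 + 473·10 = 4775 (mod 9933).
Unique solution in [0, 9933): x = 4775.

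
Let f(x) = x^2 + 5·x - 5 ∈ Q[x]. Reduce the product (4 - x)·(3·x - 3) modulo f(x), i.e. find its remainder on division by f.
First multiply in Q[x] without reducing: a · b = -3·x^2 + 15·x - 12. Now divide by f(x) = x^2 + 5·x - 5, eliminating the leading term at each step:
  leading term -3·x^2: subtract (-3)·f(x) = -3·x^2 - 15·x + 15, leaving 30·x - 27
The degree is now < 2, so this is the remainder. Hence a · b ≡ 30·x - 27 in Q[x]/(f).

Final answer: a · b ≡ 30·x - 27 (mod f(x))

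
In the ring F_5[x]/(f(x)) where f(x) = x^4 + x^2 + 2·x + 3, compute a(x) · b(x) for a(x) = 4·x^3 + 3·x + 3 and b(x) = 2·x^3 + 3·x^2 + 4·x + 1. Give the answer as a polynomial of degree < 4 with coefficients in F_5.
a · b ≡ x^3 + 4·x^2 + x + 1 (mod f(x))

Multiply as integer polynomials: a · b = 8·x^6 + 12·x^5 + 22·x^4 + 19·x^3 + 21·x^2 + 15·x + 3. Reducing coefficients mod 5: a · b ≡ 3·x^6 + 2·x^5 + 2·x^4 + 4·x^3 + x^2 + 3. Now divide by f(x) = x^4 + x^2 + 2·x + 3 in F_5[x], eliminating the leading term at each step:
  leading term 3·x^6: subtract (3·x^2)·f(x) = 3·x^6 + 3·x^4 + x^3 + 4·x^2, leaving 2·x^5 + 4·x^4 + 3·x^3 + 2·x^2 + 3 (coefficients mod 5)
  leading term 2·x^5: subtract (2·x)·f(x) = 2·x^5 + 2·x^3 + 4·x^2 + x, leaving 4·x^4 + x^3 + 3·x^2 + 4·x + 3 (coefficients mod 5)
  leading term 4·x^4: subtract (4)·f(x) = 4·x^4 + 4·x^2 + 3·x + 2, leaving x^3 + 4·x^2 + x + 1 (coefficients mod 5)
The degree is now < 4, so this is the remainder. Hence a · b ≡ x^3 + 4·x^2 + x + 1 in F_5[x]/(f).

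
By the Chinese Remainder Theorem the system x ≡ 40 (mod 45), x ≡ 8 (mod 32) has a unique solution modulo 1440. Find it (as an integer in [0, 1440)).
x ≡ 40 (mod 1440); the representative in [0, 1440) is 40

The moduli 45, 32 are pairwise coprime, so by the CRT there is a unique solution mod 45·32 = 1440.
Solve by successive substitution. Start with x ≡ 40 (mod 45).
  Combine with x ≡ 8 (mod 32): write x = 40 + 45·t and require 40 + 45·t ≡ 8 (mod 32), i.e. 45·t ≡ 8 − 40 ≡ 0 (mod 32). Since 45^(−1) ≡ 5 (mod 32) (45 ≡ 13 (mod 32)), t ≡ 5·0 ≡ 0 (mod 32). So x ≡ 40 + 45·0 = 40 (mod 1440).
Unique solution in [0, 1440): x = 40.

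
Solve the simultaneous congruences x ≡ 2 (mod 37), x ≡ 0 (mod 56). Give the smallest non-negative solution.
The moduli 37, 56 are pairwise coprime, so by the CRT there is a unique solution mod 37·56 = 2072.
Solve by successive substitution. Start with x ≡ 2 (mod 37).
  Combine with x ≡ 0 (mod 56): write x = 2 + 37·t and require 2 + 37·t ≡ 0 (mod 56), i.e. 37·t ≡ 0 − 2 ≡ 54 (mod 56). Since 37^(−1) ≡ 53 (mod 56), t ≡ 53·54 ≡ 6 (mod 56). So x ≡ 2 + 37·6 = 224 (mod 2072).
Unique solution in [0, 2072): x = 224.

Final answer: x ≡ 224 (mod 2072); the representative in [0, 2072) is 224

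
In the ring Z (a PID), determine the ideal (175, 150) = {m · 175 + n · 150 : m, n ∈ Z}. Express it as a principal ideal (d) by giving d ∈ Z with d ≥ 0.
(175, 150) = (25); d = 25

In the PID Z, (a, b) is generated by gcd(a, b). Compute gcd(175, 150) with the extended Euclidean algorithm, tracking rows (r, s, t) with s·175 + t·150 = r:
  row A: (175, 1, 0)   [1·175 + 0·150 = 175]
  row B: (150, 0, 1)   [0·175 + 1·150 = 150]
  175 = 1·150 + 25   → row C = row A − 1·row B = (25, 1, −1)   [check: 1·175 − 1·150 = 25]
  150 = 6·25 + 0   → remainder 0, stop. gcd = 25 (last nonzero row C).
So gcd(175, 150) = 25, with Bézout identity 1·175 − 1·150 = 25. Containment (⊇): the Bézout identity exhibits 25 as an element of (175, 150), giving (25) ⊆ (175, 150). Containment (⊆): since 25 | 175 and 25 | 150 (175 = 25·7, 150 = 25·6), every Z-linear combination of 175 and 150 is divisible by 25, so (175, 150) ⊆ (25). Therefore (175, 150) = (25), d = 25.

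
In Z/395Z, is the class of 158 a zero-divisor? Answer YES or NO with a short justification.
YES

gcd(158, 395) = 79 > 1, so 158 is not a unit in Z/395Z. In Z/nZ every nonzero non-unit is a zero-divisor: explicitly, take b = 395/gcd = 5 ≠ 0 (mod 395); then 158·5 = 790 = 2·395, i.e. 158·5 ≡ 0 (mod 395). So 158 is a zero-divisor.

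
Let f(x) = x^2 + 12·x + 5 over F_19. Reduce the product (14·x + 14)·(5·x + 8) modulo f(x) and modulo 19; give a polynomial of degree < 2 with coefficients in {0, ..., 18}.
a · b ≡ 7·x + 9 (mod f(x))

Multiply as integer polynomials: a · b = 70·x^2 + 182·x + 112. Reducing coefficients mod 19: a · b ≡ 13·x^2 + 11·x + 17. Now divide by f(x) = x^2 + 12·x + 5 in F_19[x], eliminating the leading term at each step:
  leading term 13·x^2: subtract (13)·f(x) = 13·x^2 + 4·x + 8, leaving 7·x + 9 (coefficients mod 19)
The degree is now < 2, so this is the remainder. Hence a · b ≡ 7·x + 9 in F_19[x]/(f).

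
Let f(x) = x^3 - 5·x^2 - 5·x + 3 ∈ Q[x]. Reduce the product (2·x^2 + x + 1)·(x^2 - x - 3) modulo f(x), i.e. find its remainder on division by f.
a · b ≡ 49·x^2 + 35·x - 30 (mod f(x))

First multiply in Q[x] without reducing: a · b = 2·x^4 - x^3 - 6·x^2 - 4·x - 3. Now divide by f(x) = x^3 - 5·x^2 - 5·x + 3, eliminating the leading term at each step:
  leading term 2·x^4: subtract (2·x)·f(x) = 2·x^4 - 10·x^3 - 10·x^2 + 6·x, leaving 9·x^3 + 4·x^2 - 10·x - 3
  leading term 9·x^3: subtract (9)·f(x) = 9·x^3 - 45·x^2 - 45·x + 27, leaving 49·x^2 + 35·x - 30
The degree is now < 3, so this is the remainder. Hence a · b ≡ 49·x^2 + 35·x - 30 in Q[x]/(f).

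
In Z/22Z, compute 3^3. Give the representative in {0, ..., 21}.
Use repeated squaring. Binary(3) = 11. Walk through the bits of the exponent 3 left-to-right: at each bit after the leading one, square the running value, then multiply by 3 if the bit is 1 (always reducing mod 22):
  bit 1 = 1 (leading): start with 3.
  bit 2 = 1: square 3^2 = 9; bit is 1, so multiply 9·3 = 27 ≡ 5 (mod 22).
Final value: 3^3 ≡ 5 (mod 22).

Final answer: 5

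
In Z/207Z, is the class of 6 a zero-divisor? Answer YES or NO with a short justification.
gcd(6, 207) = 3 > 1, so 6 is not a unit in Z/207Z. In Z/nZ every nonzero non-unit is a zero-divisor: explicitly, take b = 207/gcd = 69 ≠ 0 (mod 207); then 6·69 = 414 = 2·207, i.e. 6·69 ≡ 0 (mod 207). So 6 is a zero-divisor.

Final answer: YES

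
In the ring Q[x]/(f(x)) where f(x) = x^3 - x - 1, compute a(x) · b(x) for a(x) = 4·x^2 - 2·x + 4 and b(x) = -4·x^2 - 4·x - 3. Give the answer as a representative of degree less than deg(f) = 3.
a · b ≡ -36·x^2 - 34·x - 20 (mod f(x))

First multiply in Q[x] without reducing: a · b = -16·x^4 - 8·x^3 - 20·x^2 - 10·x - 12. Now divide by f(x) = x^3 - x - 1, eliminating the leading term at each step:
  leading term -16·x^4: subtract (-16·x)·f(x) = -16·x^4 + 16·x^2 + 16·x, leaving -8·x^3 - 36·x^2 - 26·x - 12
  leading term -8·x^3: subtract (-8)·f(x) = -8·x^3 + 8·x + 8, leaving -36·x^2 - 34·x - 20
The degree is now < 3, so this is the remainder. Hence a · b ≡ -36·x^2 - 34·x - 20 in Q[x]/(f).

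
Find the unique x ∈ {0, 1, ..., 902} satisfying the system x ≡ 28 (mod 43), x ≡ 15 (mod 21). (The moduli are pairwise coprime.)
x ≡ 372 (mod 903); the representative in [0, 903) is 372

The moduli 43, 21 are pairwise coprime, so by the CRT there is a unique solution mod 43·21 = 903.
Solve by successive substitution. Start with x ≡ 28 (mod 43).
  Combine with x ≡ 15 (mod 21): write x = 28 + 43·t and require 28 + 43·t ≡ 15 (mod 21), i.e. 43·t ≡ 15 − 28 ≡ 8 (mod 21). Since 43^(−1) ≡ 1 (mod 21) (43 ≡ 1 (mod 21)), t ≡ 1·8 ≡ 8 (mod 21). So x ≡ 28 + 43·8 = 372 (mod 903).
Unique solution in [0, 903): x = 372.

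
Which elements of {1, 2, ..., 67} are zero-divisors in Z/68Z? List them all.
An element a ∈ Z/68Z (with a ≠ 0) is a zero-divisor iff gcd(a, 68) > 1 (because a is a unit precisely when gcd(a, n) = 1, and in Z/nZ every nonzero, non-unit element is a zero-divisor). Scan a = 1, ..., 67 and keep those with gcd(a, 68) > 1:
  gcd(2, 68) = 2, gcd(4, 68) = 4, gcd(6, 68) = 2, gcd(8, 68) = 4, gcd(10, 68) = 2, gcd(12, 68) = 4, gcd(14, 68) = 2, gcd(16, 68) = 4, gcd(17, 68) = 17, gcd(18, 68) = 2, gcd(20, 68) = 4, gcd(22, 68) = 2, gcd(24, 68) = 4, gcd(26, 68) = 2, gcd(28, 68) = 4, gcd(30, 68) = 2, gcd(32, 68) = 4, gcd(34, 68) = 34, gcd(36, 68) = 4, gcd(38, 68) = 2, gcd(40, 68) = 4, gcd(42, 68) = 2, gcd(44, 68) = 4, gcd(46, 68) = 2, gcd(48, 68) = 4, gcd(50, 68) = 2, gcd(51, 68) = 17, gcd(52, 68) = 4, gcd(54, 68) = 2, gcd(56, 68) = 4, gcd(58, 68) = 2, gcd(60, 68) = 4, gcd(62, 68) = 2, gcd(64, 68) = 4, gcd(66, 68) = 2.
All other a ∈ {1, ..., 67} have gcd(a, 68) = 1 and are units. So the nonzero zero-divisors are exactly the 35 values of a appearing in this scan.

Final answer: nonzero zero-divisors of Z/68Z = {2, 4, 6, 8, 10, 12, 14, 16, 17, 18, 20, 22, 24, 26, 28, 30, 32, 34, 36, 38, 40, 42, 44, 46, 48, 50, 51, 52, 54, 56, 58, 60, 62, 64, 66}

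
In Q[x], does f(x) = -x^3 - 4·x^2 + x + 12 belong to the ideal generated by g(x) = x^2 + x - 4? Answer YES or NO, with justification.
In Q[x] the ideal (g) consists of all multiples of g, so f ∈ (g) iff g | f, i.e. iff the remainder of f on division by g is 0. Divide f by g (g is monic, so eliminate the leading term of the running remainder at each step):
  leading term -x^3: subtract (-x)·g(x) = -x^3 - x^2 + 4·x, leaving -3·x^2 - 3·x + 12
  leading term -3·x^2: subtract (-3)·g(x) = -3·x^2 - 3·x + 12, leaving 0
The remainder is 0, so f(x) = g(x) · h(x) with h(x) = -x - 3. Hence g | f, i.e. f ∈ (g).

Final answer: YES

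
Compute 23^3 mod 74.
31

Use repeated squaring. Binary(3) = 11. Walk through the bits of the exponent 3 left-to-right: at each bit after the leading one, square the running value, then multiply by 23 if the bit is 1 (always reducing mod 74):
  bit 1 = 1 (leading): start with 23.
  bit 2 = 1: square 23^2 = 529 ≡ 11; bit is 1, so multiply 11·23 = 253 ≡ 31 (mod 74).
Final value: 23^3 ≡ 31 (mod 74).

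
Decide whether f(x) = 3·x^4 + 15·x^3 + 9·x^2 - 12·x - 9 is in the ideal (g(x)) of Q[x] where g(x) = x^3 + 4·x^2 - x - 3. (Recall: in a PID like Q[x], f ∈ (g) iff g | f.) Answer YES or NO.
YES

In Q[x] the ideal (g) consists of all multiples of g, so f ∈ (g) iff g | f, i.e. iff the remainder of f on division by g is 0. Divide f by g (g is monic, so eliminate the leading term of the running remainder at each step):
  leading term 3·x^4: subtract (3·x)·g(x) = 3·x^4 + 12·x^3 - 3·x^2 - 9·x, leaving 3·x^3 + 12·x^2 - 3·x - 9
  leading term 3·x^3: subtract (3)·g(x) = 3·x^3 + 12·x^2 - 3·x - 9, leaving 0
The remainder is 0, so f(x) = g(x) · h(x) with h(x) = 3·x + 3. Hence g | f, i.e. f ∈ (g).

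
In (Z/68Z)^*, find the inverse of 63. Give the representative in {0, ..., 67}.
Apply the extended Euclidean algorithm to (68, 63), tracking rows (r, s, t) with s·68 + t·63 = r. Each division r_prev = q·r_cur + r_new produces the new row as (previous row) − q·(current row):
  row A: (68, 1, 0)   [1·68 + 0·63 = 68]
  row B: (63, 0, 1)   [0·68 + 1·63 = 63]
  68 = 1·63 + 5   → row C = row A − 1·row B = (5, 1, −1)   [check: 1·68 − 1·63 = 5]
  63 = 12·5 + 3   → row D = row B − 12·row C = (3, −12, 13)   [check: −12·68 + 13·63 = 3]
  5 = 1·3 + 2   → row E = row C − 1·row D = (2, 13, −14)   [check: 13·68 − 14·63 = 2]
  3 = 1·2 + 1   → row F = row D − 1·row E = (1, −25, 27)   [check: −25·68 + 27·63 = 1]
  2 = 2·1 + 0   → remainder 0, stop. gcd = 1 (last nonzero row F).
The gcd is 1, so 63 is invertible mod 68. The last nonzero row gives −25·68 + 27·63 = 1, so t = 27. So 63^(−1) ≡ 27 (mod 68). Verify: 63 · 27 = 1701 ≡ 1 (mod 68). ✓

Final answer: 63^(−1) ≡ 27 (mod 68)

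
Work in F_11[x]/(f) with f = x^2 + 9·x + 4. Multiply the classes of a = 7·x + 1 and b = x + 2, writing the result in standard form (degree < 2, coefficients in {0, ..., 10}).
Multiply as integer polynomials: a · b = 7·x^2 + 15·x + 2. Reducing coefficients mod 11: a · b ≡ 7·x^2 + 4·x + 2. Now divide by f(x) = x^2 + 9·x + 4 in F_11[x], eliminating the leading term at each step:
  leading term 7·x^2: subtract (7)·f(x) = 7·x^2 + 8·x + 6, leaving 7·x + 7 (coefficients mod 11)
The degree is now < 2, so this is the remainder. Hence a · b ≡ 7·x + 7 in F_11[x]/(f).

Final answer: a · b ≡ 7·x + 7 (mod f(x))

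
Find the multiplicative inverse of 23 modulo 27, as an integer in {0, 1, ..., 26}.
23^(−1) ≡ 20 (mod 27)

Apply the extended Euclidean algorithm to (27, 23), tracking rows (r, s, t) with s·27 + t·23 = r. Each division r_prev = q·r_cur + r_new produces the new row as (previous row) − q·(current row):
  row A: (27, 1, 0)   [1·27 + 0·23 = 27]
  row B: (23, 0, 1)   [0·27 + 1·23 = 23]
  27 = 1·23 + 4   → row C = row A − 1·row B = (4, 1, −1)   [check: 1·27 − 1·23 = 4]
  23 = 5·4 + 3   → row D = row B − 5·row C = (3, −5, 6)   [check: −5·27 + 6·23 = 3]
  4 = 1·3 + 1   → row E = row C − 1·row D = (1, 6, −7)   [check: 6·27 − 7·23 = 1]
  3 = 3·1 + 0   → remainder 0, stop. gcd = 1 (last nonzero row E).
The gcd is 1, so 23 is invertible mod 27. The last nonzero row gives 6·27 − 7·23 = 1, so t = −7. So 23^(−1) ≡ −7 ≡ 20 (mod 27). Verify: 23 · 20 = 460 ≡ 1 (mod 27). ✓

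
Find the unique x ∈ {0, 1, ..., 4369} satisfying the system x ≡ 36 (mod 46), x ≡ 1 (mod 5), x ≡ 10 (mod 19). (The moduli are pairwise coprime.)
The moduli 46, 5, 19 are pairwise coprime, so by the CRT there is a unique solution mod 46·5·19 = 4370.
Solve by successive substitution. Start with x ≡ 36 (mod 46).
  Combine with x ≡ 1 (mod 5): write x = 36 + 46·t and require 36 + 46·t ≡ 1 (mod 5), i.e. 46·t ≡ 1 − 36 ≡ 0 (mod 5). Since 46^(−1) ≡ 1 (mod 5) (46 ≡ 1 (mod 5)), t ≡ 1·0 ≡ 0 (mod 5). So x ≡ 36 + 46·0 = 36 (mod 230).
  Combine with x ≡ 10 (mod 19): write x = 36 + 230·t and require 36 + 230·t ≡ 10 (mod 19), i.e. 230·t ≡ 10 − 36 ≡ 12 (mod 19). Since 230^(−1) ≡ 10 (mod 19) (230 ≡ 2 (mod 19)), t ≡ 10·12 ≡ 6 (mod 19). So x ≡ 36 + 230·6 = 1416 (mod 4370).
Unique solution in [0, 4370): x = 1416.

Final answer: x ≡ 1416 (mod 4370); the representative in [0, 4370) is 1416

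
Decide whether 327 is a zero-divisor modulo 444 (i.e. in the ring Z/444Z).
gcd(327, 444) = 3 > 1, so 327 is not a unit in Z/444Z. In Z/nZ every nonzero non-unit is a zero-divisor: explicitly, take b = 444/gcd = 148 ≠ 0 (mod 444); then 327·148 = 48396 = 109·444, i.e. 327·148 ≡ 0 (mod 444). So 327 is a zero-divisor.

Final answer: YES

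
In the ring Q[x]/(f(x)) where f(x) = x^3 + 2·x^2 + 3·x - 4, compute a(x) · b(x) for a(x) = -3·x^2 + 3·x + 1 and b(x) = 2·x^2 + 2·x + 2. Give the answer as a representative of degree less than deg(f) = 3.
First multiply in Q[x] without reducing: a · b = -6·x^4 + 2·x^2 + 8·x + 2. Now divide by f(x) = x^3 + 2·x^2 + 3·x - 4, eliminating the leading term at each step:
  leading term -6·x^4: subtract (-6·x)·f(x) = -6·x^4 - 12·x^3 - 18·x^2 + 24·x, leaving 12·x^3 + 20·x^2 - 16·x + 2
  leading term 12·x^3: subtract (12)·f(x) = 12·x^3 + 24·x^2 + 36·x - 48, leaving -4·x^2 - 52·x + 50
The degree is now < 3, so this is the remainder. Hence a · b ≡ -4·x^2 - 52·x + 50 in Q[x]/(f).

Final answer: a · b ≡ -4·x^2 - 52·x + 50 (mod f(x))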